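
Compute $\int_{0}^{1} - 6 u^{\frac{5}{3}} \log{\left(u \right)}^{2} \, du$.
$- \frac{81}{128}$

Begin with the known integral
$$J(a) = \int_{0}^{1} - 6 u^{a} \, du = - \frac{6}{a + 1}.$$

Differentiating under the integral sign brings down a factor of $\ln u$:
$$\frac{dJ}{da} = \int_{0}^{1} - 6 u^{a} \log{\left(u \right)} \, du = \frac{6}{\left(a + 1\right)^{2}}.$$

Repeating twice in total — each differentiation brings down another $\ln u$ — gives
$$\frac{d^{2}J}{da^{2}} = \int_{0}^{1} - 6 u^{a} \log{\left(u \right)}^{2} \, du = - \frac{12}{\left(a + 1\right)^{3}},$$
and the integrand here is exactly the target integrand, so $I = - \frac{12}{\left(a + 1\right)^{3}}$.

Setting $a = \frac{5}{3}$:
$$I = - \frac{81}{128}.$$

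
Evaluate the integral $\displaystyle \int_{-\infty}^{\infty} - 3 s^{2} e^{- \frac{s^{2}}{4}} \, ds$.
$- 12 \sqrt{\pi}$

Start from the elementary integral
$$J(a) = \int_{-\infty}^{\infty} - 3 e^{- a s^{2}} \, ds = - \frac{3 \sqrt{\pi}}{\sqrt{a}}.$$

Differentiating under the integral sign brings down a factor of $(-s^2)$:
$$\frac{dJ}{da} = \int_{-\infty}^{\infty} 3 s^{2} e^{- a s^{2}} \, ds = \frac{3 \sqrt{\pi}}{2 a^{\frac{3}{2}}}.$$

The integral on the left is $-I$, so $I = - \frac{3 \sqrt{\pi}}{2 a^{\frac{3}{2}}}$.

Setting $a = \frac{1}{4}$:
$$I = - 12 \sqrt{\pi}.$$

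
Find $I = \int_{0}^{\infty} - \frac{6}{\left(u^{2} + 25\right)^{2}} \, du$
$- \frac{3 \pi}{250}$

Recall the elementary integral
$$J(a) = \int_{0}^{\infty} - \frac{6}{a^{2} + u^{2}} \, du = - \frac{3 \pi}{a}.$$

Differentiating under the integral sign with respect to $a$,
$$\frac{dJ}{da} = \int_{0}^{\infty} \frac{12 a}{\left(a^{2} + u^{2}\right)^{2}} \, du = \frac{3 \pi}{a^{2}},$$
so $\int_{0}^{\infty} - \frac{6}{\left(a^{2} + u^{2}\right)^{2}} \, du = - \frac{3 \pi}{2 a^{3}}$.

Setting $a = 5$:
$$I = - \frac{3 \pi}{250}.$$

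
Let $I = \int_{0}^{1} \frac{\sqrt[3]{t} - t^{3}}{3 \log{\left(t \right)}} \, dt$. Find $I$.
$- \frac{\log{\left(6 \right)}}{3} + \frac{\log{\left(2 \right)}}{3}$

Replace the exponent $3$ by a parameter $a$: let $I(a) = \int_{0}^{1} \frac{\sqrt[3]{t} - t^{a}}{3 \log{\left(t \right)}} \, dt$.

Since $\dfrac{\partial}{\partial a}\,t^{a} = t^{a} \ln t$, the $\ln t$ in the denominator cancels and
$$\frac{dI}{da} = \int_{0}^{1} - \frac{1}{3} t^{a} \, dt = - \frac{1}{3} \left[\frac{t^{a+1}}{a+1}\right]_0^1 = - \frac{1}{3 a + 3}.$$

Integrating with respect to $a$ gives $I(a) = - \frac{\log{\left(a + 1 \right)}}{3} - \frac{\log{\left(6 \right)}}{3} + \log{\left(2 \right)} + C$.

At $a = \frac{1}{3}$ the integrand is identically $0$, so $I(\frac{1}{3}) = 0$. The closed form gives $0$, hence $C = 0$.

Setting $a = 3$:
$$I = - \frac{\log{\left(6 \right)}}{3} + \frac{\log{\left(2 \right)}}{3}.$$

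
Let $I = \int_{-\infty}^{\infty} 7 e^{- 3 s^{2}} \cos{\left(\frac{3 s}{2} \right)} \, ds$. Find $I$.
$\frac{7 \sqrt{3} \sqrt{\pi}}{3 e^{\frac{3}{16}}}$

Treat the cosine frequency as a parameter and define $I(b) = \int_{-\infty}^{\infty} 7 e^{- 3 s^{2}} \cos{\left(b s \right)} \, ds$.

Differentiating under the integral sign,
$$I'(b) = \int_{-\infty}^{\infty} - 7 s e^{- 3 s^{2}} \sin{\left(b s \right)} \, ds.$$

Integrate $\int_{-\infty}^{\infty} s \sin(b s)\, e^{- 3 s^{2}}\, ds$ by parts with $u = \sin(b s)$ and $dv = s\, e^{- 3 s^{2}}\, ds$, giving $v = - \frac{e^{- 3 s^{2}}}{6}$. The boundary term vanishes and
$$\int_{-\infty}^{\infty} s \sin(b s)\, e^{- 3 s^{2}}\, ds = \frac{b}{6} \int_{-\infty}^{\infty} \cos(b s)\, e^{- 3 s^{2}}\, ds,$$
so $I'(b) = - \frac{b}{6}\, I(b)$.

This is a separable first-order ODE; solving with the initial condition $I(0) = \int_{-\infty}^{\infty} 7 e^{- 3 s^{2}}\,ds = \frac{7 \sqrt{3} \sqrt{\pi}}{3}$ gives
$$I(b) = \frac{7 \sqrt{3} \sqrt{\pi} e^{- \frac{b^{2}}{12}}}{3}.$$

Setting $b = \frac{3}{2}$:
$$I = \frac{7 \sqrt{3} \sqrt{\pi}}{3 e^{\frac{3}{16}}}.$$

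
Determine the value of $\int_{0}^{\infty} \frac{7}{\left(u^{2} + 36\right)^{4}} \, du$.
$\frac{35 \pi}{8957952}$

Recall the elementary integral
$$J(a) = \int_{0}^{\infty} \frac{7}{a^{2} + u^{2}} \, du = \frac{7 \pi}{2 a}.$$

Differentiating under the integral sign with respect to $a$,
$$\frac{dJ}{da} = \int_{0}^{\infty} - \frac{14 a}{\left(a^{2} + u^{2}\right)^{2}} \, du = - \frac{7 \pi}{2 a^{2}},$$
so $\int_{0}^{\infty} \frac{7}{\left(a^{2} + u^{2}\right)^{2}} \, du = \frac{7 \pi}{4 a^{3}}$.

Repeating — each differentiation of $1/(u^2+a^2)^j$ produces $-2ja/(u^2+a^2)^{j+1}$ — and dividing through by $-2ja$ at each step yields, after $3$ differentiations in total,
$$\int_{0}^{\infty} \frac{7}{\left(a^{2} + u^{2}\right)^{4}} \, du = \frac{35 \pi}{32 a^{7}}.$$

Setting $a = 6$:
$$I = \frac{35 \pi}{8957952}.$$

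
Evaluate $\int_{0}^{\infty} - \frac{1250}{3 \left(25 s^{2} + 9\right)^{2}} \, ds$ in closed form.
$- \frac{125 \pi}{162}$

Begin with the known result
$$J(a) = \int_{0}^{\infty} - \frac{2}{3 \left(a^{2} + s^{2}\right)} \, ds = - \frac{\pi}{3 a}.$$

Differentiating under the integral sign with respect to $a$,
$$\frac{dJ}{da} = \int_{0}^{\infty} \frac{4 a}{3 \left(a^{2} + s^{2}\right)^{2}} \, ds = \frac{\pi}{3 a^{2}},$$
so $\int_{0}^{\infty} - \frac{2}{3 \left(a^{2} + s^{2}\right)^{2}} \, ds = - \frac{\pi}{6 a^{3}}$.

Setting $a = \frac{3}{5}$:
$$I = - \frac{125 \pi}{162}.$$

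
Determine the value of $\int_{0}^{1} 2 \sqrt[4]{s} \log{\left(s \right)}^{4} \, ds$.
$\frac{49152}{3125}$

Start from the elementary integral
$$J(a) = \int_{0}^{1} 2 s^{a} \, ds = \frac{2}{a + 1}.$$

Differentiating under the integral sign brings down a factor of $\ln s$:
$$\frac{dJ}{da} = \int_{0}^{1} 2 s^{a} \log{\left(s \right)} \, ds = - \frac{2}{\left(a + 1\right)^{2}}.$$

Repeating $4$ times in total — each differentiation brings down another $\ln s$ — gives
$$\frac{d^{4}J}{da^{4}} = \int_{0}^{1} 2 s^{a} \log{\left(s \right)}^{4} \, ds = \frac{48}{\left(a + 1\right)^{5}},$$
and the integrand here is exactly the target integrand, so $I = \frac{48}{\left(a + 1\right)^{5}}$.

Setting $a = \frac{1}{4}$:
$$I = \frac{49152}{3125}.$$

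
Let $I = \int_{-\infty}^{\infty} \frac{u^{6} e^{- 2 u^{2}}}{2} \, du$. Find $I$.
$\frac{15 \sqrt{2} \sqrt{\pi}}{256}$

Begin with the known integral
$$J(a) = \int_{-\infty}^{\infty} \frac{e^{- a u^{2}}}{2} \, du = \frac{\sqrt{\pi}}{2 \sqrt{a}}.$$

Differentiating under the integral sign brings down a factor of $(-u^2)$:
$$\frac{dJ}{da} = \int_{-\infty}^{\infty} - \frac{u^{2} e^{- a u^{2}}}{2} \, du = - \frac{\sqrt{\pi}}{4 a^{\frac{3}{2}}}.$$

Repeating $3$ times in total — each differentiation brings down another $(-u^2)$ — gives
$$\frac{d^{3}J}{da^{3}} = \int_{-\infty}^{\infty} - \frac{u^{6} e^{- a u^{2}}}{2} \, du = - \frac{15 \sqrt{\pi}}{16 a^{\frac{7}{2}}},$$
and the integrand here is $(-1)^{3}$ times the target integrand, so $I = (-1)^{3}\,\frac{d^{3}J}{da^{3}} = \frac{15 \sqrt{\pi}}{16 a^{\frac{7}{2}}}$.

Setting $a = 2$:
$$I = \frac{15 \sqrt{2} \sqrt{\pi}}{256}.$$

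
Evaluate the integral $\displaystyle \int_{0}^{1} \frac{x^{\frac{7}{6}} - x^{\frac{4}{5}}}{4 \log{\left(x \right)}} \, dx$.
$\log{\left(\frac{\sqrt[4]{1560}}{6} \right)}$

Introduce a parameter $a$ in the exponent: let $I(a) = \int_{0}^{1} \frac{- x^{\frac{4}{5}} + x^{a}}{4 \log{\left(x \right)}} \, dx$.

Since $\dfrac{\partial}{\partial a}\,x^{a} = x^{a} \ln x$, the $\ln x$ in the denominator cancels and
$$\frac{dI}{da} = \int_{0}^{1} \frac{1}{4} x^{a} \, dx = \frac{1}{4} \left[\frac{x^{a+1}}{a+1}\right]_0^1 = \frac{1}{4 \left(a + 1\right)}.$$

Integrating with respect to $a$ gives $I(a) = \frac{\log{\left(a + 1 \right)}}{4} - \frac{\log{\left(3 \right)}}{2} + \frac{\log{\left(5 \right)}}{4} + C$.

At $a = \frac{4}{5}$ the integrand is identically $0$, so $I(\frac{4}{5}) = 0$. The closed form gives $0$, hence $C = 0$.

Setting $a = \frac{7}{6}$:
$$I = \log{\left(\frac{\sqrt[4]{1560}}{6} \right)}.$$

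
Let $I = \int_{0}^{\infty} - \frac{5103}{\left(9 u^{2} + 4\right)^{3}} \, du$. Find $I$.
$- \frac{5103 \pi}{512}$

Begin with the known result
$$J(a) = \int_{0}^{\infty} - \frac{7}{a^{2} + u^{2}} \, du = - \frac{7 \pi}{2 a}.$$

Differentiating under the integral sign with respect to $a$,
$$\frac{dJ}{da} = \int_{0}^{\infty} \frac{14 a}{\left(a^{2} + u^{2}\right)^{2}} \, du = \frac{7 \pi}{2 a^{2}},$$
so $\int_{0}^{\infty} - \frac{7}{\left(a^{2} + u^{2}\right)^{2}} \, du = - \frac{7 \pi}{4 a^{3}}$.

Repeating — each differentiation of $1/(u^2+a^2)^j$ produces $-2ja/(u^2+a^2)^{j+1}$ — and dividing through by $-2ja$ at each step yields, after $2$ differentiations in total,
$$\int_{0}^{\infty} - \frac{7}{\left(a^{2} + u^{2}\right)^{3}} \, du = - \frac{21 \pi}{16 a^{5}}.$$

Setting $a = \frac{2}{3}$:
$$I = - \frac{5103 \pi}{512}.$$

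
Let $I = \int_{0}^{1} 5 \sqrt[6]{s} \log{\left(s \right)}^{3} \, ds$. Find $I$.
$- \frac{38880}{2401}$

Start from the elementary integral
$$J(a) = \int_{0}^{1} 5 s^{a} \, ds = \frac{5}{a + 1}.$$

Differentiating under the integral sign brings down a factor of $\ln s$:
$$\frac{dJ}{da} = \int_{0}^{1} 5 s^{a} \log{\left(s \right)} \, ds = - \frac{5}{\left(a + 1\right)^{2}}.$$

Repeating $3$ times in total — each differentiation brings down another $\ln s$ — gives
$$\frac{d^{3}J}{da^{3}} = \int_{0}^{1} 5 s^{a} \log{\left(s \right)}^{3} \, ds = - \frac{30}{\left(a + 1\right)^{4}},$$
and the integrand here is exactly the target integrand, so $I = - \frac{30}{\left(a + 1\right)^{4}}$.

Setting $a = \frac{1}{6}$:
$$I = - \frac{38880}{2401}.$$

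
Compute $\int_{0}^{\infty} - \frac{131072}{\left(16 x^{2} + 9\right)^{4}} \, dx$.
$- \frac{5120 \pi}{2187}$

Begin with the known result
$$J(a) = \int_{0}^{\infty} - \frac{2}{a^{2} + x^{2}} \, dx = - \frac{\pi}{a}.$$

Differentiating under the integral sign with respect to $a$,
$$\frac{dJ}{da} = \int_{0}^{\infty} \frac{4 a}{\left(a^{2} + x^{2}\right)^{2}} \, dx = \frac{\pi}{a^{2}},$$
so $\int_{0}^{\infty} - \frac{2}{\left(a^{2} + x^{2}\right)^{2}} \, dx = - \frac{\pi}{2 a^{3}}$.

Repeating — each differentiation of $1/(x^2+a^2)^j$ produces $-2ja/(x^2+a^2)^{j+1}$ — and dividing through by $-2ja$ at each step yields, after $3$ differentiations in total,
$$\int_{0}^{\infty} - \frac{2}{\left(a^{2} + x^{2}\right)^{4}} \, dx = - \frac{5 \pi}{16 a^{7}}.$$

Setting $a = \frac{3}{4}$:
$$I = - \frac{5120 \pi}{2187}.$$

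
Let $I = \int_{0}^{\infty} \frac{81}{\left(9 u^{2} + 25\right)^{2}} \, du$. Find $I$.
$\frac{27 \pi}{500}$

Begin with the known result
$$J(a) = \int_{0}^{\infty} \frac{1}{a^{2} + u^{2}} \, du = \frac{\pi}{2 a}.$$

Differentiating under the integral sign with respect to $a$,
$$\frac{dJ}{da} = \int_{0}^{\infty} - \frac{2 a}{\left(a^{2} + u^{2}\right)^{2}} \, du = - \frac{\pi}{2 a^{2}},$$
so $\int_{0}^{\infty} \frac{1}{\left(a^{2} + u^{2}\right)^{2}} \, du = \frac{\pi}{4 a^{3}}$.

Setting $a = \frac{5}{3}$:
$$I = \frac{27 \pi}{500}.$$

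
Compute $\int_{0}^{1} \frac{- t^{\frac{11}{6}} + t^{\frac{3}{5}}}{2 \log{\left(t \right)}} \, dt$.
$\log{\left(\frac{4 \sqrt{255}}{85} \right)}$

Introduce a parameter $a$ in the exponent: let $I(a) = \int_{0}^{1} \frac{- t^{\frac{11}{6}} + t^{a}}{2 \log{\left(t \right)}} \, dt$.

Since $\dfrac{\partial}{\partial a}\,t^{a} = t^{a} \ln t$, the $\ln t$ in the denominator cancels and
$$\frac{dI}{da} = \int_{0}^{1} \frac{1}{2} t^{a} \, dt = \frac{1}{2} \left[\frac{t^{a+1}}{a+1}\right]_0^1 = \frac{1}{2 \left(a + 1\right)}.$$

Integrating with respect to $a$ gives $I(a) = \log{\left(\frac{\sqrt{102} \sqrt{a + 1}}{17} \right)} + C$.

At $a = \frac{11}{6}$ the integrand is identically $0$, so $I(\frac{11}{6}) = 0$. The closed form gives $0$, hence $C = 0$.

Setting $a = \frac{3}{5}$:
$$I = \log{\left(\frac{4 \sqrt{255}}{85} \right)}.$$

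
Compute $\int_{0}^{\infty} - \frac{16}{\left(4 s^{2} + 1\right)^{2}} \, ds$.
$- 2 \pi$

Recall the elementary integral
$$J(a) = \int_{0}^{\infty} - \frac{1}{a^{2} + s^{2}} \, ds = - \frac{\pi}{2 a}.$$

Differentiating under the integral sign with respect to $a$,
$$\frac{dJ}{da} = \int_{0}^{\infty} \frac{2 a}{\left(a^{2} + s^{2}\right)^{2}} \, ds = \frac{\pi}{2 a^{2}},$$
so $\int_{0}^{\infty} - \frac{1}{\left(a^{2} + s^{2}\right)^{2}} \, ds = - \frac{\pi}{4 a^{3}}$.

Setting $a = \frac{1}{2}$:
$$I = - 2 \pi.$$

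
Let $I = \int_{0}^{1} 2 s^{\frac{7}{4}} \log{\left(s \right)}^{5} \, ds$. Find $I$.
$- \frac{983040}{1771561}$

Start from the elementary integral
$$J(a) = \int_{0}^{1} 2 s^{a} \, ds = \frac{2}{a + 1}.$$

Differentiating under the integral sign brings down a factor of $\ln s$:
$$\frac{dJ}{da} = \int_{0}^{1} 2 s^{a} \log{\left(s \right)} \, ds = - \frac{2}{\left(a + 1\right)^{2}}.$$

Repeating $5$ times in total — each differentiation brings down another $\ln s$ — gives
$$\frac{d^{5}J}{da^{5}} = \int_{0}^{1} 2 s^{a} \log{\left(s \right)}^{5} \, ds = - \frac{240}{\left(a + 1\right)^{6}},$$
and the integrand here is exactly the target integrand, so $I = - \frac{240}{\left(a + 1\right)^{6}}$.

Setting $a = \frac{7}{4}$:
$$I = - \frac{983040}{1771561}.$$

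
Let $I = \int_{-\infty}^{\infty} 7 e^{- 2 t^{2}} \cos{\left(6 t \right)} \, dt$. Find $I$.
$\frac{7 \sqrt{2} \sqrt{\pi}}{2 e^{\frac{9}{2}}}$

Let $b$ denote the cosine frequency and define $I(b) = \int_{-\infty}^{\infty} 7 e^{- 2 t^{2}} \cos{\left(b t \right)} \, dt$.

Differentiating under the integral sign,
$$I'(b) = \int_{-\infty}^{\infty} - 7 t e^{- 2 t^{2}} \sin{\left(b t \right)} \, dt.$$

Integrate $\int_{-\infty}^{\infty} t \sin(b t)\, e^{- 2 t^{2}}\, dt$ by parts with $u = \sin(b t)$ and $dv = t\, e^{- 2 t^{2}}\, dt$, giving $v = - \frac{e^{- 2 t^{2}}}{4}$. The boundary term vanishes and
$$\int_{-\infty}^{\infty} t \sin(b t)\, e^{- 2 t^{2}}\, dt = \frac{b}{4} \int_{-\infty}^{\infty} \cos(b t)\, e^{- 2 t^{2}}\, dt,$$
so $I'(b) = - \frac{b}{4}\, I(b)$.

This is a separable first-order ODE; solving with the initial condition $I(0) = \int_{-\infty}^{\infty} 7 e^{- 2 t^{2}}\,dt = \frac{7 \sqrt{2} \sqrt{\pi}}{2}$ gives
$$I(b) = \frac{7 \sqrt{2} \sqrt{\pi} e^{- \frac{b^{2}}{8}}}{2}.$$

Setting $b = 6$:
$$I = \frac{7 \sqrt{2} \sqrt{\pi}}{2 e^{\frac{9}{2}}}.$$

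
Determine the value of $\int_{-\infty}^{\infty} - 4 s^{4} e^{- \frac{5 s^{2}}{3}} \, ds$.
$- \frac{27 \sqrt{15} \sqrt{\pi}}{125}$

Begin with the known integral
$$J(a) = \int_{-\infty}^{\infty} - 4 e^{- a s^{2}} \, ds = - \frac{4 \sqrt{\pi}}{\sqrt{a}}.$$

Differentiating under the integral sign brings down a factor of $(-s^2)$:
$$\frac{dJ}{da} = \int_{-\infty}^{\infty} 4 s^{2} e^{- a s^{2}} \, ds = \frac{2 \sqrt{\pi}}{a^{\frac{3}{2}}}.$$

Repeating twice in total — each differentiation brings down another $(-s^2)$ — gives
$$\frac{d^{2}J}{da^{2}} = \int_{-\infty}^{\infty} - 4 s^{4} e^{- a s^{2}} \, ds = - \frac{3 \sqrt{\pi}}{a^{\frac{5}{2}}},$$
and the integrand here is exactly the target integrand, so $I = - \frac{3 \sqrt{\pi}}{a^{\frac{5}{2}}}$.

Setting $a = \frac{5}{3}$:
$$I = - \frac{27 \sqrt{15} \sqrt{\pi}}{125}.$$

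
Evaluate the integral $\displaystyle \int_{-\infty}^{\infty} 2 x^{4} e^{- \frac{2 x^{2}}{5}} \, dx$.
$\frac{75 \sqrt{10} \sqrt{\pi}}{16}$

Consider the simpler parametrised integral
$$J(a) = \int_{-\infty}^{\infty} 2 e^{- a x^{2}} \, dx = \frac{2 \sqrt{\pi}}{\sqrt{a}}.$$

Differentiating under the integral sign brings down a factor of $(-x^2)$:
$$\frac{dJ}{da} = \int_{-\infty}^{\infty} - 2 x^{2} e^{- a x^{2}} \, dx = - \frac{\sqrt{\pi}}{a^{\frac{3}{2}}}.$$

Repeating twice in total — each differentiation brings down another $(-x^2)$ — gives
$$\frac{d^{2}J}{da^{2}} = \int_{-\infty}^{\infty} 2 x^{4} e^{- a x^{2}} \, dx = \frac{3 \sqrt{\pi}}{2 a^{\frac{5}{2}}},$$
and the integrand here is exactly the target integrand, so $I = \frac{3 \sqrt{\pi}}{2 a^{\frac{5}{2}}}$.

Setting $a = \frac{2}{5}$:
$$I = \frac{75 \sqrt{10} \sqrt{\pi}}{16}.$$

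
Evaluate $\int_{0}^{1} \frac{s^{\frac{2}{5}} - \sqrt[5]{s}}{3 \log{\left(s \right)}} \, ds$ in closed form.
$- \frac{\log{\left(6 \right)}}{3} + \frac{\log{\left(7 \right)}}{3}$

Consider the one-parameter family: let $I(a) = \int_{0}^{1} \frac{s^{\frac{2}{5}} - s^{a}}{3 \log{\left(s \right)}} \, ds$.

Since $\dfrac{\partial}{\partial a}\,s^{a} = s^{a} \ln s$, the $\ln s$ in the denominator cancels and
$$\frac{dI}{da} = \int_{0}^{1} - \frac{1}{3} s^{a} \, ds = - \frac{1}{3} \left[\frac{s^{a+1}}{a+1}\right]_0^1 = - \frac{1}{3 a + 3}.$$

Integrating with respect to $a$ gives $I(a) = - \frac{\log{\left(a + 1 \right)}}{3} - \frac{\log{\left(5 \right)}}{3} + \frac{\log{\left(7 \right)}}{3} + C$.

At $a = \frac{2}{5}$ the integrand is identically $0$, so $I(\frac{2}{5}) = 0$. The closed form gives $0$, hence $C = 0$.

Setting $a = \frac{1}{5}$:
$$I = - \frac{\log{\left(6 \right)}}{3} + \frac{\log{\left(7 \right)}}{3}.$$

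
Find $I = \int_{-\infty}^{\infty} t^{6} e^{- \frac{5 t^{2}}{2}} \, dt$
$\frac{3 \sqrt{10} \sqrt{\pi}}{125}$

Consider the simpler parametrised integral
$$J(a) = \int_{-\infty}^{\infty} e^{- a t^{2}} \, dt = \frac{\sqrt{\pi}}{\sqrt{a}}.$$

Differentiating under the integral sign brings down a factor of $(-t^2)$:
$$\frac{dJ}{da} = \int_{-\infty}^{\infty} - t^{2} e^{- a t^{2}} \, dt = - \frac{\sqrt{\pi}}{2 a^{\frac{3}{2}}}.$$

Repeating $3$ times in total — each differentiation brings down another $(-t^2)$ — gives
$$\frac{d^{3}J}{da^{3}} = \int_{-\infty}^{\infty} - t^{6} e^{- a t^{2}} \, dt = - \frac{15 \sqrt{\pi}}{8 a^{\frac{7}{2}}},$$
and the integrand here is $(-1)^{3}$ times the target integrand, so $I = (-1)^{3}\,\frac{d^{3}J}{da^{3}} = \frac{15 \sqrt{\pi}}{8 a^{\frac{7}{2}}}$.

Setting $a = \frac{5}{2}$:
$$I = \frac{3 \sqrt{10} \sqrt{\pi}}{125}.$$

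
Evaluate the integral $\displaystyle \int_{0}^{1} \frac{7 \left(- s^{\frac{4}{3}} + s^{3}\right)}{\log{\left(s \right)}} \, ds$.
$- \log{\left(\frac{823543}{35831808} \right)}$

Replace the exponent $\frac{4}{3}$ by a parameter $a$: let $I(a) = \int_{0}^{1} \frac{7 \left(s^{3} - s^{a}\right)}{\log{\left(s \right)}} \, ds$.

Since $\dfrac{\partial}{\partial a}\,s^{a} = s^{a} \ln s$, the $\ln s$ in the denominator cancels and
$$\frac{dI}{da} = \int_{0}^{1} -7 s^{a} \, ds = -7 \left[\frac{s^{a+1}}{a+1}\right]_0^1 = - \frac{7}{a + 1}.$$

Integrating with respect to $a$ gives $I(a) = - \log{\left(\frac{\left(a + 1\right)^{7}}{16384} \right)} + C$.

At $a = 3$ the integrand is identically $0$, so $I(3) = 0$. The closed form gives $0$, hence $C = 0$.

Setting $a = \frac{4}{3}$:
$$I = - \log{\left(\frac{823543}{35831808} \right)}.$$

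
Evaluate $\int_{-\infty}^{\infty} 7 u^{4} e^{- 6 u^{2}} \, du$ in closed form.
$\frac{7 \sqrt{6} \sqrt{\pi}}{288}$

Consider the simpler parametrised integral
$$J(a) = \int_{-\infty}^{\infty} 7 e^{- a u^{2}} \, du = \frac{7 \sqrt{\pi}}{\sqrt{a}}.$$

Differentiating under the integral sign brings down a factor of $(-u^2)$:
$$\frac{dJ}{da} = \int_{-\infty}^{\infty} - 7 u^{2} e^{- a u^{2}} \, du = - \frac{7 \sqrt{\pi}}{2 a^{\frac{3}{2}}}.$$

Repeating twice in total — each differentiation brings down another $(-u^2)$ — gives
$$\frac{d^{2}J}{da^{2}} = \int_{-\infty}^{\infty} 7 u^{4} e^{- a u^{2}} \, du = \frac{21 \sqrt{\pi}}{4 a^{\frac{5}{2}}},$$
and the integrand here is exactly the target integrand, so $I = \frac{21 \sqrt{\pi}}{4 a^{\frac{5}{2}}}$.

Setting $a = 6$:
$$I = \frac{7 \sqrt{6} \sqrt{\pi}}{288}.$$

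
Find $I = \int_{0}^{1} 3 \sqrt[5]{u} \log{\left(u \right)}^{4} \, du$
$\frac{3125}{108}$

Begin with the known integral
$$J(a) = \int_{0}^{1} 3 u^{a} \, du = \frac{3}{a + 1}.$$

Differentiating under the integral sign brings down a factor of $\ln u$:
$$\frac{dJ}{da} = \int_{0}^{1} 3 u^{a} \log{\left(u \right)} \, du = - \frac{3}{\left(a + 1\right)^{2}}.$$

Repeating $4$ times in total — each differentiation brings down another $\ln u$ — gives
$$\frac{d^{4}J}{da^{4}} = \int_{0}^{1} 3 u^{a} \log{\left(u \right)}^{4} \, du = \frac{72}{\left(a + 1\right)^{5}},$$
and the integrand here is exactly the target integrand, so $I = \frac{72}{\left(a + 1\right)^{5}}$.

Setting $a = \frac{1}{5}$:
$$I = \frac{3125}{108}.$$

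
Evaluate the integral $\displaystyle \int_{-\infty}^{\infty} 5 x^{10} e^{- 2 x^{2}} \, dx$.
$\frac{4725 \sqrt{2} \sqrt{\pi}}{2048}$

Begin with the known integral
$$J(a) = \int_{-\infty}^{\infty} 5 e^{- a x^{2}} \, dx = \frac{5 \sqrt{\pi}}{\sqrt{a}}.$$

Differentiating under the integral sign brings down a factor of $(-x^2)$:
$$\frac{dJ}{da} = \int_{-\infty}^{\infty} - 5 x^{2} e^{- a x^{2}} \, dx = - \frac{5 \sqrt{\pi}}{2 a^{\frac{3}{2}}}.$$

Repeating $5$ times in total — each differentiation brings down another $(-x^2)$ — gives
$$\frac{d^{5}J}{da^{5}} = \int_{-\infty}^{\infty} - 5 x^{10} e^{- a x^{2}} \, dx = - \frac{4725 \sqrt{\pi}}{32 a^{\frac{11}{2}}},$$
and the integrand here is $(-1)^{5}$ times the target integrand, so $I = (-1)^{5}\,\frac{d^{5}J}{da^{5}} = \frac{4725 \sqrt{\pi}}{32 a^{\frac{11}{2}}}$.

Setting $a = 2$:
$$I = \frac{4725 \sqrt{2} \sqrt{\pi}}{2048}.$$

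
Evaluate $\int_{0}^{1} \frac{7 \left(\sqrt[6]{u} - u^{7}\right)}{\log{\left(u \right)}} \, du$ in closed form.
$\log{\left(\frac{823543}{587068342272} \right)}$

Introduce a parameter $a$ in the exponent: let $I(a) = \int_{0}^{1} \frac{7 \left(- u^{7} + u^{a}\right)}{\log{\left(u \right)}} \, du$.

Since $\dfrac{\partial}{\partial a}\,u^{a} = u^{a} \ln u$, the $\ln u$ in the denominator cancels and
$$\frac{dI}{da} = \int_{0}^{1} 7 u^{a} \, du = 7 \left[\frac{u^{a+1}}{a+1}\right]_0^1 = \frac{7}{a + 1}.$$

Integrating with respect to $a$ gives $I(a) = \log{\left(\frac{\left(a + 1\right)^{7}}{2097152} \right)} + C$.

At $a = 7$ the integrand is identically $0$, so $I(7) = 0$. The closed form gives $0$, hence $C = 0$.

Setting $a = \frac{1}{6}$:
$$I = \log{\left(\frac{823543}{587068342272} \right)}.$$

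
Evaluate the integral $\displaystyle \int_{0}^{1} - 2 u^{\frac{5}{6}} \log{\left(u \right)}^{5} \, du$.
$\frac{11197440}{1771561}$

Start from the elementary integral
$$J(a) = \int_{0}^{1} - 2 u^{a} \, du = - \frac{2}{a + 1}.$$

Differentiating under the integral sign brings down a factor of $\ln u$:
$$\frac{dJ}{da} = \int_{0}^{1} - 2 u^{a} \log{\left(u \right)} \, du = \frac{2}{\left(a + 1\right)^{2}}.$$

Repeating $5$ times in total — each differentiation brings down another $\ln u$ — gives
$$\frac{d^{5}J}{da^{5}} = \int_{0}^{1} - 2 u^{a} \log{\left(u \right)}^{5} \, du = \frac{240}{\left(a + 1\right)^{6}},$$
and the integrand here is exactly the target integrand, so $I = \frac{240}{\left(a + 1\right)^{6}}$.

Setting $a = \frac{5}{6}$:
$$I = \frac{11197440}{1771561}.$$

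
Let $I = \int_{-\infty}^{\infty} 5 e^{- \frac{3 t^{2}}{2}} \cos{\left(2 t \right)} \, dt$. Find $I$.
$\frac{5 \sqrt{6} \sqrt{\pi}}{3 e^{\frac{2}{3}}}$

Treat the cosine frequency as a parameter and define $I(b) = \int_{-\infty}^{\infty} 5 e^{- \frac{3 t^{2}}{2}} \cos{\left(b t \right)} \, dt$.

Differentiating under the integral sign,
$$I'(b) = \int_{-\infty}^{\infty} - 5 t e^{- \frac{3 t^{2}}{2}} \sin{\left(b t \right)} \, dt.$$

Integrate $\int_{-\infty}^{\infty} t \sin(b t)\, e^{- \frac{3 t^{2}}{2}}\, dt$ by parts with $u = \sin(b t)$ and $dv = t\, e^{- \frac{3 t^{2}}{2}}\, dt$, giving $v = - \frac{e^{- \frac{3 t^{2}}{2}}}{3}$. The boundary term vanishes and
$$\int_{-\infty}^{\infty} t \sin(b t)\, e^{- \frac{3 t^{2}}{2}}\, dt = \frac{b}{3} \int_{-\infty}^{\infty} \cos(b t)\, e^{- \frac{3 t^{2}}{2}}\, dt,$$
so $I'(b) = - \frac{b}{3}\, I(b)$.

This is a separable first-order ODE; solving with the initial condition $I(0) = \int_{-\infty}^{\infty} 5 e^{- \frac{3 t^{2}}{2}}\,dt = \frac{5 \sqrt{6} \sqrt{\pi}}{3}$ gives
$$I(b) = \frac{5 \sqrt{6} \sqrt{\pi} e^{- \frac{b^{2}}{6}}}{3}.$$

Setting $b = 2$:
$$I = \frac{5 \sqrt{6} \sqrt{\pi}}{3 e^{\frac{2}{3}}}.$$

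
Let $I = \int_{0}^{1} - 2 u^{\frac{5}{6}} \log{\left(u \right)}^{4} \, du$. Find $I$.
$- \frac{373248}{161051}$

Consider the simpler parametrised integral
$$J(a) = \int_{0}^{1} - 2 u^{a} \, du = - \frac{2}{a + 1}.$$

Differentiating under the integral sign brings down a factor of $\ln u$:
$$\frac{dJ}{da} = \int_{0}^{1} - 2 u^{a} \log{\left(u \right)} \, du = \frac{2}{\left(a + 1\right)^{2}}.$$

Repeating $4$ times in total — each differentiation brings down another $\ln u$ — gives
$$\frac{d^{4}J}{da^{4}} = \int_{0}^{1} - 2 u^{a} \log{\left(u \right)}^{4} \, du = - \frac{48}{\left(a + 1\right)^{5}},$$
and the integrand here is exactly the target integrand, so $I = - \frac{48}{\left(a + 1\right)^{5}}$.

Setting $a = \frac{5}{6}$:
$$I = - \frac{373248}{161051}.$$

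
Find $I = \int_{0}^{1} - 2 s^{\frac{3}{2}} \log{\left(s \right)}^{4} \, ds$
$- \frac{1536}{3125}$

Start from the elementary integral
$$J(a) = \int_{0}^{1} - 2 s^{a} \, ds = - \frac{2}{a + 1}.$$

Differentiating under the integral sign brings down a factor of $\ln s$:
$$\frac{dJ}{da} = \int_{0}^{1} - 2 s^{a} \log{\left(s \right)} \, ds = \frac{2}{\left(a + 1\right)^{2}}.$$

Repeating $4$ times in total — each differentiation brings down another $\ln s$ — gives
$$\frac{d^{4}J}{da^{4}} = \int_{0}^{1} - 2 s^{a} \log{\left(s \right)}^{4} \, ds = - \frac{48}{\left(a + 1\right)^{5}},$$
and the integrand here is exactly the target integrand, so $I = - \frac{48}{\left(a + 1\right)^{5}}$.

Setting $a = \frac{3}{2}$:
$$I = - \frac{1536}{3125}.$$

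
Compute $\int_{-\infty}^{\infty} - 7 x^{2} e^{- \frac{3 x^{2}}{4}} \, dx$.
$- \frac{28 \sqrt{3} \sqrt{\pi}}{9}$

Consider the simpler parametrised integral
$$J(a) = \int_{-\infty}^{\infty} - 7 e^{- a x^{2}} \, dx = - \frac{7 \sqrt{\pi}}{\sqrt{a}}.$$

Differentiating under the integral sign brings down a factor of $(-x^2)$:
$$\frac{dJ}{da} = \int_{-\infty}^{\infty} 7 x^{2} e^{- a x^{2}} \, dx = \frac{7 \sqrt{\pi}}{2 a^{\frac{3}{2}}}.$$

The integral on the left is $-I$, so $I = - \frac{7 \sqrt{\pi}}{2 a^{\frac{3}{2}}}$.

Setting $a = \frac{3}{4}$:
$$I = - \frac{28 \sqrt{3} \sqrt{\pi}}{9}.$$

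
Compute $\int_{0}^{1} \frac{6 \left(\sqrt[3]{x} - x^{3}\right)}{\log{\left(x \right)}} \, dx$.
$- \log{\left(729 \right)}$

Introduce a parameter $a$ in the exponent: let $I(a) = \int_{0}^{1} \frac{6 \left(\sqrt[3]{x} - x^{a}\right)}{\log{\left(x \right)}} \, dx$.

Since $\dfrac{\partial}{\partial a}\,x^{a} = x^{a} \ln x$, the $\ln x$ in the denominator cancels and
$$\frac{dI}{da} = \int_{0}^{1} -6 x^{a} \, dx = -6 \left[\frac{x^{a+1}}{a+1}\right]_0^1 = - \frac{6}{a + 1}.$$

Integrating with respect to $a$ gives $I(a) = - \log{\left(\frac{729 \left(a + 1\right)^{6}}{4096} \right)} + C$.

At $a = \frac{1}{3}$ the integrand is identically $0$, so $I(\frac{1}{3}) = 0$. The closed form gives $0$, hence $C = 0$.

Setting $a = 3$:
$$I = - \log{\left(729 \right)}.$$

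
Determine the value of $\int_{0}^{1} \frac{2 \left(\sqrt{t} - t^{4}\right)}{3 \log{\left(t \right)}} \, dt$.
$\log{\left(\frac{\sqrt[3]{10} \cdot 3^{\frac{2}{3}}}{10} \right)}$

Consider the one-parameter family: let $I(a) = \int_{0}^{1} \frac{2 \left(- t^{4} + t^{a}\right)}{3 \log{\left(t \right)}} \, dt$.

Since $\dfrac{\partial}{\partial a}\,t^{a} = t^{a} \ln t$, the $\ln t$ in the denominator cancels and
$$\frac{dI}{da} = \int_{0}^{1} \frac{2}{3} t^{a} \, dt = \frac{2}{3} \left[\frac{t^{a+1}}{a+1}\right]_0^1 = \frac{2}{3 \left(a + 1\right)}.$$

Integrating with respect to $a$ gives $I(a) = \frac{2 \log{\left(a + 1 \right)}}{3} - \frac{2 \log{\left(5 \right)}}{3} + C$.

At $a = 4$ the integrand is identically $0$, so $I(4) = 0$. The closed form gives $0$, hence $C = 0$.

Setting $a = \frac{1}{2}$:
$$I = \log{\left(\frac{\sqrt[3]{10} \cdot 3^{\frac{2}{3}}}{10} \right)}.$$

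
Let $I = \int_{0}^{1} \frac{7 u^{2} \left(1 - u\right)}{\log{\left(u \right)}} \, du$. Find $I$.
$\log{\left(\frac{2187}{16384} \right)}$

Consider the one-parameter family: let $I(a) = \int_{0}^{1} \frac{7 \left(u^{2} - u^{a}\right)}{\log{\left(u \right)}} \, du$.

Since $\dfrac{\partial}{\partial a}\,u^{a} = u^{a} \ln u$, the $\ln u$ in the denominator cancels and
$$\frac{dI}{da} = \int_{0}^{1} -7 u^{a} \, du = -7 \left[\frac{u^{a+1}}{a+1}\right]_0^1 = - \frac{7}{a + 1}.$$

Integrating with respect to $a$ gives $I(a) = \log{\left(\frac{2187}{\left(a + 1\right)^{7}} \right)} + C$.

At $a = 2$ the integrand is identically $0$, so $I(2) = 0$. The closed form gives $0$, hence $C = 0$.

Setting $a = 3$:
$$I = \log{\left(\frac{2187}{16384} \right)}.$$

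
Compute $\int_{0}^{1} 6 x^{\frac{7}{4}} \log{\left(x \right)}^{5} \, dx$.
$- \frac{2949120}{1771561}$

Consider the simpler parametrised integral
$$J(a) = \int_{0}^{1} 6 x^{a} \, dx = \frac{6}{a + 1}.$$

Differentiating under the integral sign brings down a factor of $\ln x$:
$$\frac{dJ}{da} = \int_{0}^{1} 6 x^{a} \log{\left(x \right)} \, dx = - \frac{6}{\left(a + 1\right)^{2}}.$$

Repeating $5$ times in total — each differentiation brings down another $\ln x$ — gives
$$\frac{d^{5}J}{da^{5}} = \int_{0}^{1} 6 x^{a} \log{\left(x \right)}^{5} \, dx = - \frac{720}{\left(a + 1\right)^{6}},$$
and the integrand here is exactly the target integrand, so $I = - \frac{720}{\left(a + 1\right)^{6}}$.

Setting $a = \frac{7}{4}$:
$$I = - \frac{2949120}{1771561}.$$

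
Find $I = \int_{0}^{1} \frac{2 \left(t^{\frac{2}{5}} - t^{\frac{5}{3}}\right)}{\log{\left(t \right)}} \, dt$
$- \log{\left(\frac{1600}{441} \right)}$

Consider the one-parameter family: let $I(a) = \int_{0}^{1} \frac{2 \left(t^{\frac{2}{5}} - t^{a}\right)}{\log{\left(t \right)}} \, dt$.

Since $\dfrac{\partial}{\partial a}\,t^{a} = t^{a} \ln t$, the $\ln t$ in the denominator cancels and
$$\frac{dI}{da} = \int_{0}^{1} -2 t^{a} \, dt = -2 \left[\frac{t^{a+1}}{a+1}\right]_0^1 = - \frac{2}{a + 1}.$$

Integrating with respect to $a$ gives $I(a) = - \log{\left(\frac{25 \left(a + 1\right)^{2}}{49} \right)} + C$.

At $a = \frac{2}{5}$ the integrand is identically $0$, so $I(\frac{2}{5}) = 0$. The closed form gives $0$, hence $C = 0$.

Setting $a = \frac{5}{3}$:
$$I = - \log{\left(\frac{1600}{441} \right)}.$$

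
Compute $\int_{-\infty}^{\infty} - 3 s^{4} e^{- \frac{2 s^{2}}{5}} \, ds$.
$- \frac{225 \sqrt{10} \sqrt{\pi}}{32}$

Begin with the known integral
$$J(a) = \int_{-\infty}^{\infty} - 3 e^{- a s^{2}} \, ds = - \frac{3 \sqrt{\pi}}{\sqrt{a}}.$$

Differentiating under the integral sign brings down a factor of $(-s^2)$:
$$\frac{dJ}{da} = \int_{-\infty}^{\infty} 3 s^{2} e^{- a s^{2}} \, ds = \frac{3 \sqrt{\pi}}{2 a^{\frac{3}{2}}}.$$

Repeating twice in total — each differentiation brings down another $(-s^2)$ — gives
$$\frac{d^{2}J}{da^{2}} = \int_{-\infty}^{\infty} - 3 s^{4} e^{- a s^{2}} \, ds = - \frac{9 \sqrt{\pi}}{4 a^{\frac{5}{2}}},$$
and the integrand here is exactly the target integrand, so $I = - \frac{9 \sqrt{\pi}}{4 a^{\frac{5}{2}}}$.

Setting $a = \frac{2}{5}$:
$$I = - \frac{225 \sqrt{10} \sqrt{\pi}}{32}.$$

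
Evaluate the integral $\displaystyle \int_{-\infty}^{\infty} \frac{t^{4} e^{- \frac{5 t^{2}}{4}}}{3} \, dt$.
$\frac{8 \sqrt{5} \sqrt{\pi}}{125}$

Start from the elementary integral
$$J(a) = \int_{-\infty}^{\infty} \frac{e^{- a t^{2}}}{3} \, dt = \frac{\sqrt{\pi}}{3 \sqrt{a}}.$$

Differentiating under the integral sign brings down a factor of $(-t^2)$:
$$\frac{dJ}{da} = \int_{-\infty}^{\infty} - \frac{t^{2} e^{- a t^{2}}}{3} \, dt = - \frac{\sqrt{\pi}}{6 a^{\frac{3}{2}}}.$$

Repeating twice in total — each differentiation brings down another $(-t^2)$ — gives
$$\frac{d^{2}J}{da^{2}} = \int_{-\infty}^{\infty} \frac{t^{4} e^{- a t^{2}}}{3} \, dt = \frac{\sqrt{\pi}}{4 a^{\frac{5}{2}}},$$
and the integrand here is exactly the target integrand, so $I = \frac{\sqrt{\pi}}{4 a^{\frac{5}{2}}}$.

Setting $a = \frac{5}{4}$:
$$I = \frac{8 \sqrt{5} \sqrt{\pi}}{125}.$$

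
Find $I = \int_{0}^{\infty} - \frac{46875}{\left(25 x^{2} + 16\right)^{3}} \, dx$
$- \frac{28125 \pi}{16384}$

Begin with the known result
$$J(a) = \int_{0}^{\infty} - \frac{3}{a^{2} + x^{2}} \, dx = - \frac{3 \pi}{2 a}.$$

Differentiating under the integral sign with respect to $a$,
$$\frac{dJ}{da} = \int_{0}^{\infty} \frac{6 a}{\left(a^{2} + x^{2}\right)^{2}} \, dx = \frac{3 \pi}{2 a^{2}},$$
so $\int_{0}^{\infty} - \frac{3}{\left(a^{2} + x^{2}\right)^{2}} \, dx = - \frac{3 \pi}{4 a^{3}}$.

Repeating — each differentiation of $1/(x^2+a^2)^j$ produces $-2ja/(x^2+a^2)^{j+1}$ — and dividing through by $-2ja$ at each step yields, after $2$ differentiations in total,
$$\int_{0}^{\infty} - \frac{3}{\left(a^{2} + x^{2}\right)^{3}} \, dx = - \frac{9 \pi}{16 a^{5}}.$$

Setting $a = \frac{4}{5}$:
$$I = - \frac{28125 \pi}{16384}.$$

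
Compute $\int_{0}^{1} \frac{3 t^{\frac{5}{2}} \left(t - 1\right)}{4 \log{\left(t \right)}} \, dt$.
$- \frac{3 \log{\left(7 \right)}}{4} + \frac{3 \log{\left(3 \right)}}{2}$

Consider the one-parameter family: let $I(a) = \int_{0}^{1} \frac{3 \left(- t^{\frac{5}{2}} + t^{a}\right)}{4 \log{\left(t \right)}} \, dt$.

Since $\dfrac{\partial}{\partial a}\,t^{a} = t^{a} \ln t$, the $\ln t$ in the denominator cancels and
$$\frac{dI}{da} = \int_{0}^{1} \frac{3}{4} t^{a} \, dt = \frac{3}{4} \left[\frac{t^{a+1}}{a+1}\right]_0^1 = \frac{3}{4 \left(a + 1\right)}.$$

Integrating with respect to $a$ gives $I(a) = \log{\left(\frac{2^{\frac{3}{4}} \sqrt[4]{7} \left(a + 1\right)^{\frac{3}{4}}}{7} \right)} + C$.

At $a = \frac{5}{2}$ the integrand is identically $0$, so $I(\frac{5}{2}) = 0$. The closed form gives $0$, hence $C = 0$.

Setting $a = \frac{7}{2}$:
$$I = - \frac{3 \log{\left(7 \right)}}{4} + \frac{3 \log{\left(3 \right)}}{2}.$$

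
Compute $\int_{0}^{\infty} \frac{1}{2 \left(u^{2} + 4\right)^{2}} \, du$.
$\frac{\pi}{64}$

Recall the elementary integral
$$J(a) = \int_{0}^{\infty} \frac{1}{2 \left(a^{2} + u^{2}\right)} \, du = \frac{\pi}{4 a}.$$

Differentiating under the integral sign with respect to $a$,
$$\frac{dJ}{da} = \int_{0}^{\infty} - \frac{a}{\left(a^{2} + u^{2}\right)^{2}} \, du = - \frac{\pi}{4 a^{2}},$$
so $\int_{0}^{\infty} \frac{1}{2 \left(a^{2} + u^{2}\right)^{2}} \, du = \frac{\pi}{8 a^{3}}$.

Setting $a = 2$:
$$I = \frac{\pi}{64}.$$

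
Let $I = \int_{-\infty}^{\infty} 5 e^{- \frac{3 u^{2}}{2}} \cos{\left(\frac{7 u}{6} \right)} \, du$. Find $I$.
$\frac{5 \sqrt{6} \sqrt{\pi}}{3 e^{\frac{49}{216}}}$

Define $I(b) = \int_{-\infty}^{\infty} 5 e^{- \frac{3 u^{2}}{2}} \cos{\left(b u \right)} \, du$.

Differentiating under the integral sign,
$$I'(b) = \int_{-\infty}^{\infty} - 5 u e^{- \frac{3 u^{2}}{2}} \sin{\left(b u \right)} \, du.$$

Integrate $\int_{-\infty}^{\infty} u \sin(b u)\, e^{- \frac{3 u^{2}}{2}}\, du$ by parts with $w = \sin(b u)$ and $dv = u\, e^{- \frac{3 u^{2}}{2}}\, du$, giving $v = - \frac{e^{- \frac{3 u^{2}}{2}}}{3}$. The boundary term vanishes and
$$\int_{-\infty}^{\infty} u \sin(b u)\, e^{- \frac{3 u^{2}}{2}}\, du = \frac{b}{3} \int_{-\infty}^{\infty} \cos(b u)\, e^{- \frac{3 u^{2}}{2}}\, du,$$
so $I'(b) = - \frac{b}{3}\, I(b)$.

This is a separable first-order ODE; solving with the initial condition $I(0) = \int_{-\infty}^{\infty} 5 e^{- \frac{3 u^{2}}{2}}\,du = \frac{5 \sqrt{6} \sqrt{\pi}}{3}$ gives
$$I(b) = \frac{5 \sqrt{6} \sqrt{\pi} e^{- \frac{b^{2}}{6}}}{3}.$$

Setting $b = \frac{7}{6}$:
$$I = \frac{5 \sqrt{6} \sqrt{\pi}}{3 e^{\frac{49}{216}}}.$$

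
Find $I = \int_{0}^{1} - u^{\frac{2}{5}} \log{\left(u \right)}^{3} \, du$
$\frac{3750}{2401}$

Consider the simpler parametrised integral
$$J(a) = \int_{0}^{1} - u^{a} \, du = - \frac{1}{a + 1}.$$

Differentiating under the integral sign brings down a factor of $\ln u$:
$$\frac{dJ}{da} = \int_{0}^{1} - u^{a} \log{\left(u \right)} \, du = \frac{1}{\left(a + 1\right)^{2}}.$$

Repeating $3$ times in total — each differentiation brings down another $\ln u$ — gives
$$\frac{d^{3}J}{da^{3}} = \int_{0}^{1} - u^{a} \log{\left(u \right)}^{3} \, du = \frac{6}{\left(a + 1\right)^{4}},$$
and the integrand here is exactly the target integrand, so $I = \frac{6}{\left(a + 1\right)^{4}}$.

Setting $a = \frac{2}{5}$:
$$I = \frac{3750}{2401}.$$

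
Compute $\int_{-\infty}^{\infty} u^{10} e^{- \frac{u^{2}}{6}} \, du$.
$229635 \sqrt{6} \sqrt{\pi}$

Start from the elementary integral
$$J(a) = \int_{-\infty}^{\infty} e^{- a u^{2}} \, du = \frac{\sqrt{\pi}}{\sqrt{a}}.$$

Differentiating under the integral sign brings down a factor of $(-u^2)$:
$$\frac{dJ}{da} = \int_{-\infty}^{\infty} - u^{2} e^{- a u^{2}} \, du = - \frac{\sqrt{\pi}}{2 a^{\frac{3}{2}}}.$$

Repeating $5$ times in total — each differentiation brings down another $(-u^2)$ — gives
$$\frac{d^{5}J}{da^{5}} = \int_{-\infty}^{\infty} - u^{10} e^{- a u^{2}} \, du = - \frac{945 \sqrt{\pi}}{32 a^{\frac{11}{2}}},$$
and the integrand here is $(-1)^{5}$ times the target integrand, so $I = (-1)^{5}\,\frac{d^{5}J}{da^{5}} = \frac{945 \sqrt{\pi}}{32 a^{\frac{11}{2}}}$.

Setting $a = \frac{1}{6}$:
$$I = 229635 \sqrt{6} \sqrt{\pi}.$$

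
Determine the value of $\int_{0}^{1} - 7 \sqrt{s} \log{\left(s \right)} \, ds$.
$\frac{28}{9}$

Start from the elementary integral
$$J(a) = \int_{0}^{1} - 7 s^{a} \, ds = - \frac{7}{a + 1}.$$

Differentiating under the integral sign brings down a factor of $\ln s$:
$$\frac{dJ}{da} = \int_{0}^{1} - 7 s^{a} \log{\left(s \right)} \, ds = \frac{7}{\left(a + 1\right)^{2}}.$$

The integral on the left is $I$, so $I = \frac{7}{\left(a + 1\right)^{2}}$.

Setting $a = \frac{1}{2}$:
$$I = \frac{28}{9}.$$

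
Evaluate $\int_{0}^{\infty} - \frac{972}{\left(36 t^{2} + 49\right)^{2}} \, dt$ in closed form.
$- \frac{81 \pi}{686}$

Begin with the known result
$$J(a) = \int_{0}^{\infty} - \frac{3}{4 \left(a^{2} + t^{2}\right)} \, dt = - \frac{3 \pi}{8 a}.$$

Differentiating under the integral sign with respect to $a$,
$$\frac{dJ}{da} = \int_{0}^{\infty} \frac{3 a}{2 \left(a^{2} + t^{2}\right)^{2}} \, dt = \frac{3 \pi}{8 a^{2}},$$
so $\int_{0}^{\infty} - \frac{3}{4 \left(a^{2} + t^{2}\right)^{2}} \, dt = - \frac{3 \pi}{16 a^{3}}$.

Setting $a = \frac{7}{6}$:
$$I = - \frac{81 \pi}{686}.$$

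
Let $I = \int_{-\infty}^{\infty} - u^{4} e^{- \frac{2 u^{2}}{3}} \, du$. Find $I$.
$- \frac{27 \sqrt{6} \sqrt{\pi}}{32}$

Consider the simpler parametrised integral
$$J(a) = \int_{-\infty}^{\infty} - e^{- a u^{2}} \, du = - \frac{\sqrt{\pi}}{\sqrt{a}}.$$

Differentiating under the integral sign brings down a factor of $(-u^2)$:
$$\frac{dJ}{da} = \int_{-\infty}^{\infty} u^{2} e^{- a u^{2}} \, du = \frac{\sqrt{\pi}}{2 a^{\frac{3}{2}}}.$$

Repeating twice in total — each differentiation brings down another $(-u^2)$ — gives
$$\frac{d^{2}J}{da^{2}} = \int_{-\infty}^{\infty} - u^{4} e^{- a u^{2}} \, du = - \frac{3 \sqrt{\pi}}{4 a^{\frac{5}{2}}},$$
and the integrand here is exactly the target integrand, so $I = - \frac{3 \sqrt{\pi}}{4 a^{\frac{5}{2}}}$.

Setting $a = \frac{2}{3}$:
$$I = - \frac{27 \sqrt{6} \sqrt{\pi}}{32}.$$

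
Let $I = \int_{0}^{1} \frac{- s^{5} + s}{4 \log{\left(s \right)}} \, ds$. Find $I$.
$- \frac{\log{\left(6 \right)}}{4} + \frac{\log{\left(2 \right)}}{4}$

Consider the one-parameter family: let $I(a) = \int_{0}^{1} \frac{s - s^{a}}{4 \log{\left(s \right)}} \, ds$.

Since $\dfrac{\partial}{\partial a}\,s^{a} = s^{a} \ln s$, the $\ln s$ in the denominator cancels and
$$\frac{dI}{da} = \int_{0}^{1} - \frac{1}{4} s^{a} \, ds = - \frac{1}{4} \left[\frac{s^{a+1}}{a+1}\right]_0^1 = - \frac{1}{4 a + 4}.$$

Integrating with respect to $a$ gives $I(a) = - \frac{\log{\left(a + 1 \right)}}{4} + \frac{\log{\left(2 \right)}}{4} + C$.

At $a = 1$ the integrand is identically $0$, so $I(1) = 0$. The closed form gives $0$, hence $C = 0$.

Setting $a = 5$:
$$I = - \frac{\log{\left(6 \right)}}{4} + \frac{\log{\left(2 \right)}}{4}.$$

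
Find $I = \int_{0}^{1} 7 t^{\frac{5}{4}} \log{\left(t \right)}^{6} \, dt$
$\frac{9175040}{531441}$

Consider the simpler parametrised integral
$$J(a) = \int_{0}^{1} 7 t^{a} \, dt = \frac{7}{a + 1}.$$

Differentiating under the integral sign brings down a factor of $\ln t$:
$$\frac{dJ}{da} = \int_{0}^{1} 7 t^{a} \log{\left(t \right)} \, dt = - \frac{7}{\left(a + 1\right)^{2}}.$$

Repeating $6$ times in total — each differentiation brings down another $\ln t$ — gives
$$\frac{d^{6}J}{da^{6}} = \int_{0}^{1} 7 t^{a} \log{\left(t \right)}^{6} \, dt = \frac{5040}{\left(a + 1\right)^{7}},$$
and the integrand here is exactly the target integrand, so $I = \frac{5040}{\left(a + 1\right)^{7}}$.

Setting $a = \frac{5}{4}$:
$$I = \frac{9175040}{531441}.$$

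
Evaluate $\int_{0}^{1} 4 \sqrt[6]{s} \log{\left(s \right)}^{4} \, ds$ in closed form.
$\frac{746496}{16807}$

Consider the simpler parametrised integral
$$J(a) = \int_{0}^{1} 4 s^{a} \, ds = \frac{4}{a + 1}.$$

Differentiating under the integral sign brings down a factor of $\ln s$:
$$\frac{dJ}{da} = \int_{0}^{1} 4 s^{a} \log{\left(s \right)} \, ds = - \frac{4}{\left(a + 1\right)^{2}}.$$

Repeating $4$ times in total — each differentiation brings down another $\ln s$ — gives
$$\frac{d^{4}J}{da^{4}} = \int_{0}^{1} 4 s^{a} \log{\left(s \right)}^{4} \, ds = \frac{96}{\left(a + 1\right)^{5}},$$
and the integrand here is exactly the target integrand, so $I = \frac{96}{\left(a + 1\right)^{5}}$.

Setting $a = \frac{1}{6}$:
$$I = \frac{746496}{16807}.$$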